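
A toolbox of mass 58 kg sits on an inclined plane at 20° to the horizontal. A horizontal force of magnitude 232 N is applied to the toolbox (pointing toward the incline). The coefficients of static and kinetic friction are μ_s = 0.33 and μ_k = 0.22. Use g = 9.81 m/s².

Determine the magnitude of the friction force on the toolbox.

f ≈ 23.4 N (down the incline)

The horizontal push has a component P sin θ into the surface, so N = m g cos θ + P sin θ = 534.7 + 79.35 = 614 N.
Parallel to the incline: P cos θ − m g sin θ = 218 − 194.6 = 23.41 N; the friction needed to balance this is 23.41 N acting down the slope.
The limit of static friction is μ_s N = 202.6 N.
Since 23.41 N is within the 202.6 N limit, the toolbox stays put and friction is exactly 23.4 N.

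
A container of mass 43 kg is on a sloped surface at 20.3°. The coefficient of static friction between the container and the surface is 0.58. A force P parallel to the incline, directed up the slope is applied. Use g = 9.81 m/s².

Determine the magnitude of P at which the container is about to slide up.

At impending motion up the slope, friction acts down-slope at its limit: f = μ_s N.
P is parallel to the surface, so N = m g cos θ = 396 N.
Along the incline: P = m g sin θ + μ_s N = 146 + 0.58×396 = 376 N.

P ≈ 376 N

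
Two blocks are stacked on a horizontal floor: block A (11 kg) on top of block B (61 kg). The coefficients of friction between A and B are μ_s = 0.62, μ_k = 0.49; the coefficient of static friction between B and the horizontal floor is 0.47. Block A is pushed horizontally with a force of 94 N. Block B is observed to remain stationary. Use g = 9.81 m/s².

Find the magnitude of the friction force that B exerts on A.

f ≈ 52.9 N

Normal force at the A–B interface: N₁ = m_A g = 107.9 N.
Maximum static friction on A from B: μ_s N₁ = 0.62×107.9 = 66.9 N.
Since P = 94 N > 66.9 N, A slides on B; the A–B friction is kinetic: f₁ = μ_k N₁ = 0.49×107.9 = 52.9 N.
B experiences an equal 52.9 N forward from A (third law). B is in equilibrium, so the floor supplies f₂ = 52.9 N of static friction (limit μ_s(m_A+m_B)g = 332 N, not exceeded).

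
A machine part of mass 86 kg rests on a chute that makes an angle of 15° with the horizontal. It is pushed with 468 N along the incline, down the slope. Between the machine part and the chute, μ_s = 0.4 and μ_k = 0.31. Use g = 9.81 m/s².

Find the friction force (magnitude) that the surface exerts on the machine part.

f ≈ 253 N (up the incline)

The normal reaction is N = m g cos θ = 814.9 N.
Parallel to the incline, ΣF = 0 gives f = m g sin θ + P = 218.4 + 468 = 686.4 N (up-slope positive).
The static-friction ceiling is μ_s N = 0.4 × 814.9 = 326 N.
|686.4| exceeds 326 N, so the machine part slips down-slope; friction is kinetic, f = μ_k N = 0.31×814.9 = 253 N.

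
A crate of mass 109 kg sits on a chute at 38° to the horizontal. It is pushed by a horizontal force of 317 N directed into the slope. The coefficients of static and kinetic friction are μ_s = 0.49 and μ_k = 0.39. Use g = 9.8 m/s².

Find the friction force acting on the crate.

The horizontal push has a component P sin θ into the surface, so N = m g cos θ + P sin θ = 841.8 + 195.2 = 1037 N.
Parallel to the incline: P cos θ − m g sin θ = 249.8 − 657.6 = -407.9 N; the friction needed to balance this is 407.9 N acting up the slope.
Maximum static friction: μ_s N = 0.49 × 1037 = 508.1 N.
Since 407.9 N is within the 508.1 N limit, the crate stays put and friction is exactly 408 N.

f ≈ 408 N (up the incline)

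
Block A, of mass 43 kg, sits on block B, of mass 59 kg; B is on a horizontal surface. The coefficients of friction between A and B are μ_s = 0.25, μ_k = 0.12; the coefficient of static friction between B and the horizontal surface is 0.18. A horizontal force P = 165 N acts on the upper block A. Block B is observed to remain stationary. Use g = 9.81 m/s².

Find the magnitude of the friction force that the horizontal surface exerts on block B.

Between the blocks, N₁ = m_A g = 421.8 N.
Maximum static friction on A from B: μ_s N₁ = 0.25×421.8 = 105.5 N.
Since P = 165 N > 105.5 N, A slides on B; the A–B friction is kinetic: f₁ = μ_k N₁ = 0.12×421.8 = 50.6 N.
B experiences an equal 50.6 N forward from A (third law). B is in equilibrium, so the floor supplies f₂ = 50.6 N of static friction (limit μ_s(m_A+m_B)g = 180.1 N, not exceeded).

f ≈ 50.6 N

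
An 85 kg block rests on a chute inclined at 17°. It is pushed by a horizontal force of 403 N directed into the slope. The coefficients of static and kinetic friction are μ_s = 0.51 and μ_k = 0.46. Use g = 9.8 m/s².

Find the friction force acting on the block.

f ≈ 142 N (down the incline)

Resolve perpendicular to the incline: N = m g cos θ + P sin θ = 85×9.8×cos 17° + 403×sin 17° = 914.4 N.
Along the incline, the net driving force (taking up-slope positive) is P cos θ − m g sin θ = 385.4 − 243.5 = 141.8 N, so equilibrium requires friction f = -141.8 N (down-slope).
Maximum static friction: μ_s N = 0.51 × 914.4 = 466.4 N.
Since 141.8 N is within the 466.4 N limit, the block stays put and friction is exactly 142 N.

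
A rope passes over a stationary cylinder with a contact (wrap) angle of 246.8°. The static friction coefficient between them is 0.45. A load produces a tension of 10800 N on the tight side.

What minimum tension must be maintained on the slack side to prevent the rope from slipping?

Capstan equation at impending slip: T_tight/T_slack = e^{μβ}.
β = 246.8° = 4.307 rad; e^{μβ} = e^{0.45×4.307} = 6.947.
T_slack = T_tight / e^{μβ} = 10800 / 6.947 = 1550 N.

T_min ≈ 1550 N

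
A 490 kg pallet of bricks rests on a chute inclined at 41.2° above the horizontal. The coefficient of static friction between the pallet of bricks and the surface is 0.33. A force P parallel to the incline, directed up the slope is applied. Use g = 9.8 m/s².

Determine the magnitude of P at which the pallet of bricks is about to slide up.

P ≈ 4360 N

At impending motion up the slope, friction acts down-slope at its limit: f = μ_s N.
P is parallel to the surface, so N = m g cos θ = 3610 N.
Along the incline: P = m g sin θ + μ_s N = 3160 + 0.33×3610 = 4360 N.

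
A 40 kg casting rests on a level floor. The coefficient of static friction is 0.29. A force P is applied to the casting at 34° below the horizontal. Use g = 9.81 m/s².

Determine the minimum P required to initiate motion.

N = m g + P sin α (the push presses the casting into the level floor).
At impending slip, P cos α = μ_s N = μ_s (m g + P sin α).
Solving: P (cos α − μ_s sin α) = μ_s m g → P = 0.29×392/(cos 34° − 0.29 sin 34°) = 114/0.6669 = 171 N.

P ≈ 171 N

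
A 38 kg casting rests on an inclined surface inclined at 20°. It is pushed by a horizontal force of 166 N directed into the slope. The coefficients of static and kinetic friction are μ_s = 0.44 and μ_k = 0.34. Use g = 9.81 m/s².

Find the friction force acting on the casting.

Resolve perpendicular to the incline: N = m g cos θ + P sin θ = 38×9.81×cos 20° + 166×sin 20° = 407.1 N.
Along the incline, the net driving force (taking up-slope positive) is P cos θ − m g sin θ = 156 − 127.5 = 28.49 N, so equilibrium requires friction f = -28.49 N (down-slope).
The limit of static friction is μ_s N = 179.1 N.
|f_req| = 28.49 ≤ 179.1 N → the casting is in equilibrium; friction equals the required value.

f ≈ 28.5 N (down the incline)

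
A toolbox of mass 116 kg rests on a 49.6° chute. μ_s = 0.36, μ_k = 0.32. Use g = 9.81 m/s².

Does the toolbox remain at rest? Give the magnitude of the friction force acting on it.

N = m g cos θ = 738 N.
Down-slope weight component: m g sin θ = 867 N.
μ_s N = 266 N.
867 > 266 N, so it slides; kinetic friction f = μ_k N = 0.32×738 = 236 N.

f ≈ 236 N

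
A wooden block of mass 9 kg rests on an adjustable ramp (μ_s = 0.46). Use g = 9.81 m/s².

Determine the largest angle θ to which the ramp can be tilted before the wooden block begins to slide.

θ_max ≈ 24.7°

At the slip threshold, m g sin θ = μ_s · m g cos θ, so tan θ = μ_s.
θ_max = arctan(0.46) = 24.7°.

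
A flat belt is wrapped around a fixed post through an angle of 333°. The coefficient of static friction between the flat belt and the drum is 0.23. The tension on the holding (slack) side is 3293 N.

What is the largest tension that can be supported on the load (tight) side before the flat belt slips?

T_max ≈ 12500 N

At impending slip the capstan equation gives T₂/T₁ = e^{μβ} with β in radians.
β = 333° × π/180 = 5.812 rad.
e^{μβ} = e^{0.23×5.812} = 3.807.
T₂ = T₁ · e^{μβ} = 3293 × 3.807 = 12500 N.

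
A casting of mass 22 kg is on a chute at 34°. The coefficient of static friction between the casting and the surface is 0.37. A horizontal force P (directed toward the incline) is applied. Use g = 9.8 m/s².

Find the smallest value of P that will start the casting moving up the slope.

At impending motion up the slope, friction acts down-slope at its limit: f = μ_s N.
Perpendicular to the incline: N = m g cos θ + P sin θ.
Along the incline: P cos θ = m g sin θ + μ_s N = m g sin θ + μ_s (m g cos θ + P sin θ).
Solving, P (cos θ − μ_s sin θ) = m g (sin θ + μ_s cos θ), so P = 22×9.8×(sin 34° + 0.37 cos 34°)/(cos 34° − 0.37 sin 34°) = 216×0.8659/0.6221 = 300 N.

P ≈ 300 N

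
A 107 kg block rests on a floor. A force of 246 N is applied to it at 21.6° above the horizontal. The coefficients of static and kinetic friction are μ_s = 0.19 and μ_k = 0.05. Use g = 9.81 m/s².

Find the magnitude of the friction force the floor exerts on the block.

f ≈ 48 N

The vertical component of P reduces the normal force: N = m g − P sin α = 1050 − 90.56 = 959.1 N.
Horizontally, friction must balance P cos α = 228.7 N.
μ_s N = 0.19 × 959.1 = 182.2 N.
228.7 > 182.2 N → the block slides; f = μ_k N = 0.05×959.1 = 48 N.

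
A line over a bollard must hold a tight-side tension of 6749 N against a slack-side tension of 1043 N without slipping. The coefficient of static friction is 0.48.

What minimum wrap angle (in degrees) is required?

T₂/T₁ = e^{μβ} → β = ln(T₂/T₁)/μ.
β = ln(6749/1043)/0.48 = 1.867/0.48 = 3.89 rad.
In degrees: β = 3.89 × 180/π = 223°.

β_min ≈ 223°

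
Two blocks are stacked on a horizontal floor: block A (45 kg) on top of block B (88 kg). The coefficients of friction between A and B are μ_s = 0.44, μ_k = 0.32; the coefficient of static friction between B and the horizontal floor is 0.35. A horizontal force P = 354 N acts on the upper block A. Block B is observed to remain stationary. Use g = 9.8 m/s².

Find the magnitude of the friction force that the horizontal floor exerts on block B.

f ≈ 141 N

The normal force B exerts on A is simply A's weight, N₁ = 441 N.
Maximum static friction on A from B: μ_s N₁ = 0.44×441 = 194 N.
Since P = 354 N > 194 N, A slides on B; the A–B friction is kinetic: f₁ = μ_k N₁ = 0.32×441 = 141 N.
B experiences an equal 141 N forward from A (third law). B is in equilibrium, so the floor supplies f₂ = 141 N of static friction (limit μ_s(m_A+m_B)g = 456.2 N, not exceeded).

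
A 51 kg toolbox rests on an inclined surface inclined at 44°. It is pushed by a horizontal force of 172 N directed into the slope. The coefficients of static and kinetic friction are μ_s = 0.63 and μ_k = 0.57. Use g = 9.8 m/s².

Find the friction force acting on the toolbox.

Normal direction: N = m g cos θ + P sin θ = 479 N.
Parallel to the incline: P cos θ − m g sin θ = 123.7 − 347.2 = -223.5 N; the friction needed to balance this is 223.5 N acting up the slope.
The limit of static friction is μ_s N = 301.8 N.
Since 223.5 N is within the 301.8 N limit, the toolbox stays put and friction is exactly 223 N.

f ≈ 223 N (up the incline)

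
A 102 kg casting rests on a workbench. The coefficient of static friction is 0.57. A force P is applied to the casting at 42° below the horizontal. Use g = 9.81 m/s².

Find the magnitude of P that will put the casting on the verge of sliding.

N = m g + P sin α (the push presses the casting into the workbench).
At impending slip, P cos α = μ_s N = μ_s (m g + P sin α).
Solving: P (cos α − μ_s sin α) = μ_s m g → P = 0.57×1000/(cos 42° − 0.57 sin 42°) = 570/0.3617 = 1580 N.

P ≈ 1580 N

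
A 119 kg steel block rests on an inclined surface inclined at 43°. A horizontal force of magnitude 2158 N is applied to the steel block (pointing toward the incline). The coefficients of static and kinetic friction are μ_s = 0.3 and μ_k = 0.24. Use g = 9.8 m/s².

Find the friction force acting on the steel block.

The horizontal push has a component P sin θ into the surface, so N = m g cos θ + P sin θ = 852.9 + 1472 = 2325 N.
Along the incline, the net driving force (taking up-slope positive) is P cos θ − m g sin θ = 1578 − 795.3 = 782.9 N, so equilibrium requires friction f = -782.9 N (down-slope).
The limit of static friction is μ_s N = 697.4 N.
The required 782.9 N exceeds the static limit, so the steel block slides up-slope and f = μ_k N = 0.24×2325 = 558 N.

f ≈ 558 N (down the incline)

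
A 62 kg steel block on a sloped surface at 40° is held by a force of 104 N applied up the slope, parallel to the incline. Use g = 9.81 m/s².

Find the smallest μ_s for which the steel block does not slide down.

μ_s,min ≈ 0.616

N = m g cos θ = 465.9 N.
Friction must make up the shortfall along the incline: f = m g sin θ − P = 391 − 104 = 287 N.
At the threshold f = μ_s N, so μ_s,min = 287/465.9 = 0.616.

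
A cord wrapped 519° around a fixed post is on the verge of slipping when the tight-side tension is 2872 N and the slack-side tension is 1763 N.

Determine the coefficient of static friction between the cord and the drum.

T₂/T₁ = e^{μβ} → μ = ln(T₂/T₁)/β.
β = 519° = 9.058 rad.
μ = ln(2872/1763)/9.058 = ln(1.629)/9.058 = 0.0539.

μ ≈ 0.0539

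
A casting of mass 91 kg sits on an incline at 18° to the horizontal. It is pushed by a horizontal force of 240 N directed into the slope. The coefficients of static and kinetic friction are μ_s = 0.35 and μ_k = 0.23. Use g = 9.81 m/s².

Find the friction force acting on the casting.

The horizontal push has a component P sin θ into the surface, so N = m g cos θ + P sin θ = 849 + 74.16 = 923.2 N.
Parallel to the incline: P cos θ − m g sin θ = 228.3 − 275.9 = -47.61 N; the friction needed to balance this is 47.61 N acting up the slope.
Maximum static friction: μ_s N = 0.35 × 923.2 = 323.1 N.
Since 47.61 N is within the 323.1 N limit, the casting stays put and friction is exactly 47.6 N.

f ≈ 47.6 N (up the incline)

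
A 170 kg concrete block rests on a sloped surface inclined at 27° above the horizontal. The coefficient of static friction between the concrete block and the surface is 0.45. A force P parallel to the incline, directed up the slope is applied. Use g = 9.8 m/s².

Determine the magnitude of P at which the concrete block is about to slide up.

At impending motion up the slope, friction acts down-slope at its limit: f = μ_s N.
P is parallel to the surface, so N = m g cos θ = 1480 N.
Along the incline: P = m g sin θ + μ_s N = 756 + 0.45×1480 = 1420 N.

P ≈ 1420 N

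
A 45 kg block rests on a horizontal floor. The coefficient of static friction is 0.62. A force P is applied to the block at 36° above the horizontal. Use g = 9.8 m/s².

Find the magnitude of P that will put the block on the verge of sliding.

P ≈ 233 N

N = m g − P sin α (the pull lifts the block).
At impending slip, P cos α = μ_s N = μ_s (m g − P sin α).
Solving: P (cos α + μ_s sin α) = μ_s m g → P = 0.62×441/(cos 36° + 0.62 sin 36°) = 273/1.173 = 233 N.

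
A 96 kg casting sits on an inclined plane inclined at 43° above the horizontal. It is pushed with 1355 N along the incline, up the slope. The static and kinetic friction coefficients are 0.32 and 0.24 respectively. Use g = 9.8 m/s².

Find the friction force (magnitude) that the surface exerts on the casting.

Normal force: N = m g cos θ = 96 × 9.8 × cos 43° = 688.1 N.
For equilibrium along the incline the friction force must supply f = m g sin θ − P = 641.6 − 1355 = -713.4 N (positive meaning up-slope).
Static friction can supply at most μ_s N = 220.2 N.
Since |-713.4| > 220.2 N, static friction cannot hold it; the casting slides up the incline and kinetic friction applies: f = μ_k N = 0.24 × 688.1 = 165 N.

f ≈ 165 N (down the incline)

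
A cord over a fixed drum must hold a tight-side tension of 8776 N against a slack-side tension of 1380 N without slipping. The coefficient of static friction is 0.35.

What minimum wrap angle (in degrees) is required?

T₂/T₁ = e^{μβ} → β = ln(T₂/T₁)/μ.
β = ln(8776/1380)/0.35 = 1.85/0.35 = 5.286 rad.
In degrees: β = 5.286 × 180/π = 303°.

β_min ≈ 303°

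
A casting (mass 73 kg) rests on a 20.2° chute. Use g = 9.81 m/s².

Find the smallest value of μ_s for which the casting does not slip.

μ_s,min ≈ 0.368

At the slip threshold m g sin θ = μ_s m g cos θ, so μ_s,min = tan θ.
μ_s,min = tan 20.2° = 0.368.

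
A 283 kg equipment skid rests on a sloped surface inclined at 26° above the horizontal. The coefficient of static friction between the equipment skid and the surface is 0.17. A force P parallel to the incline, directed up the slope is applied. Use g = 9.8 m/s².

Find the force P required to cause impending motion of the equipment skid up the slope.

P ≈ 1640 N

At impending motion up the slope, friction acts down-slope at its limit: f = μ_s N.
P is parallel to the surface, so N = m g cos θ = 2490 N.
Along the incline: P = m g sin θ + μ_s N = 1220 + 0.17×2490 = 1640 N.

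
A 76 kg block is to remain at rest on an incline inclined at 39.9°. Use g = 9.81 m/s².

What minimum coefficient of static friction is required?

At the slip threshold m g sin θ = μ_s m g cos θ, so μ_s,min = tan θ.
μ_s,min = tan 39.9° = 0.836.

μ_s,min ≈ 0.836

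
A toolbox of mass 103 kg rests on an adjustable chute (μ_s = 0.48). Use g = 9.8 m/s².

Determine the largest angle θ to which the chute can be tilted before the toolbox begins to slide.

At the slip threshold, m g sin θ = μ_s · m g cos θ, so tan θ = μ_s.
θ_max = arctan(0.48) = 25.6°.

θ_max ≈ 25.6°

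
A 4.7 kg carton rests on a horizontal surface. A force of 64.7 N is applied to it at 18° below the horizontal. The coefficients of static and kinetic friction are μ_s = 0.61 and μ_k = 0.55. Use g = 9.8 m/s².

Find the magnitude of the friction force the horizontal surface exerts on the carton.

Vertical equilibrium gives N = m g + P sin α = 66.05 N.
The horizontal driving force is P cos α = 61.53 N, so equilibrium needs friction f = 61.53 N.
The static-friction limit is μ_s N = 40.29 N.
The required friction exceeds μ_s N, so the carton moves and f = μ_k N = 36.3 N.

f ≈ 36.3 N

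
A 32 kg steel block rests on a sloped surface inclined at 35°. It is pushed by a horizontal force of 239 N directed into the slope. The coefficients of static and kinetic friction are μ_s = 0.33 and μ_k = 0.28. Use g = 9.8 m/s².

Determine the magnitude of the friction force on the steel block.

f ≈ 15.9 N (down the incline)

Resolve perpendicular to the incline: N = m g cos θ + P sin θ = 32×9.8×cos 35° + 239×sin 35° = 394 N.
Parallel to the incline: P cos θ − m g sin θ = 195.8 − 179.9 = 15.9 N; the friction needed to balance this is 15.9 N acting down the slope.
Maximum static friction: μ_s N = 0.33 × 394 = 130 N.
Since 15.9 N is within the 130 N limit, the steel block stays put and friction is exactly 15.9 N.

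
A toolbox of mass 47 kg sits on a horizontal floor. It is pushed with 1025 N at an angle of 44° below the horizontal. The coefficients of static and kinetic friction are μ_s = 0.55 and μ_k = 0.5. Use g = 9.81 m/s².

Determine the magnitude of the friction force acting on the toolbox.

f ≈ 587 N

Vertical equilibrium gives N = m g + P sin α = 1173 N.
For equilibrium, f = P cos α = 1025×cos 44° = 737.3 N.
μ_s N = 0.55 × 1173 = 645.2 N.
The required friction exceeds μ_s N, so the toolbox moves and f = μ_k N = 587 N.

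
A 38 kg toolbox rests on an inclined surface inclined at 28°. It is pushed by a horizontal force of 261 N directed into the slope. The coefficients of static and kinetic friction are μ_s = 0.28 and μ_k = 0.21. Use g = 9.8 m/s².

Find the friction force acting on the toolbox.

f ≈ 55.6 N (down the incline)

The horizontal push has a component P sin θ into the surface, so N = m g cos θ + P sin θ = 328.8 + 122.5 = 451.3 N.
Parallel to the incline: P cos θ − m g sin θ = 230.4 − 174.8 = 55.62 N; the friction needed to balance this is 55.62 N acting down the slope.
The limit of static friction is μ_s N = 126.4 N.
|f_req| = 55.62 ≤ 126.4 N → the toolbox is in equilibrium; friction equals the required value.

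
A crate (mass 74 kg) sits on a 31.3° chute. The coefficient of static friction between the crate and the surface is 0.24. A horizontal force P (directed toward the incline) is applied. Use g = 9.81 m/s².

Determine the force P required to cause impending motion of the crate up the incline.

P ≈ 721 N

At impending motion up the slope, friction acts down-slope at its limit: f = μ_s N.
Perpendicular to the incline: N = m g cos θ + P sin θ.
Along the incline: P cos θ = m g sin θ + μ_s N = m g sin θ + μ_s (m g cos θ + P sin θ).
Solving, P (cos θ − μ_s sin θ) = m g (sin θ + μ_s cos θ), so P = 74×9.81×(sin 31.3° + 0.24 cos 31.3°)/(cos 31.3° − 0.24 sin 31.3°) = 726×0.7246/0.7298 = 721 N.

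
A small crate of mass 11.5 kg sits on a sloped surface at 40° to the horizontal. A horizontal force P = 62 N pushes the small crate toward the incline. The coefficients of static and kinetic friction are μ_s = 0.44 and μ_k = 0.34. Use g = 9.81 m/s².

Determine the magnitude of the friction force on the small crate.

f ≈ 25 N (up the incline)

Normal direction: N = m g cos θ + P sin θ = 126.3 N.
Along the incline, the net driving force (taking up-slope positive) is P cos θ − m g sin θ = 47.49 − 72.52 = -25.02 N, so equilibrium requires friction f = 25.02 N (up-slope).
Maximum static friction: μ_s N = 0.44 × 126.3 = 55.56 N.
|f_req| = 25.02 ≤ 55.56 N → the small crate is in equilibrium; friction equals the required value.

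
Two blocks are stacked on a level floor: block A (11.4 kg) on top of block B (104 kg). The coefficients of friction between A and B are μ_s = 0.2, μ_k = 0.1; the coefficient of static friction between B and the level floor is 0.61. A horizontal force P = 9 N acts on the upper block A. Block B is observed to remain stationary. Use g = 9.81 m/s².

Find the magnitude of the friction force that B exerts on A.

f ≈ 9 N

Between the blocks, N₁ = m_A g = 111.8 N.
So the A–B interface can sustain at most μ_s N₁ = 22.37 N of static friction.
Since P = 9 N ≤ 22.37 N, A does not slip on B; friction on A equals P = 9 N.
By Newton's third law B feels 9 N forward from A. With B stationary, the floor's static friction on B balances it: f₂ = 9 N (well within μ_s(m_A+m_B)g = 690.6 N).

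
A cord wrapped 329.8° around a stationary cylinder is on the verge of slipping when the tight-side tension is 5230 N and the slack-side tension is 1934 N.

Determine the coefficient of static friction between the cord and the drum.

μ ≈ 0.173

T₂/T₁ = e^{μβ} → μ = ln(T₂/T₁)/β.
β = 329.8° = 5.756 rad.
μ = ln(5230/1934)/5.756 = ln(2.704)/5.756 = 0.173.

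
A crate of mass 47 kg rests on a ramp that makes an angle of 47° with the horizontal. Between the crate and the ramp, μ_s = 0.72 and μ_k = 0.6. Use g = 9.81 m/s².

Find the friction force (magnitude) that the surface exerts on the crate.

Normal force: N = m g cos θ = 47 × 9.81 × cos 47° = 314.4 N.
Along the slope the weight component is m g sin θ = 337.2 N; friction must supply exactly this, acting up-slope.
The static-friction ceiling is μ_s N = 0.72 × 314.4 = 226.4 N.
|337.2| exceeds 226.4 N, so the crate slips down-slope; friction is kinetic, f = μ_k N = 0.6×314.4 = 189 N.

f ≈ 189 N (up the incline)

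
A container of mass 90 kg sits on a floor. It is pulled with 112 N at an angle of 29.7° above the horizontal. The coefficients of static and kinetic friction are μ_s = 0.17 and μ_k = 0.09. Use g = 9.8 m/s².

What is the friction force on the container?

f ≈ 97.3 N

N = m g − P sin α = 882 − 112×sin 29.7° = 826.5 N.
For equilibrium, f = P cos α = 112×cos 29.7° = 97.29 N.
The static-friction limit is μ_s N = 140.5 N.
97.29 ≤ 140.5 N → static; friction equals the required 97.3 N.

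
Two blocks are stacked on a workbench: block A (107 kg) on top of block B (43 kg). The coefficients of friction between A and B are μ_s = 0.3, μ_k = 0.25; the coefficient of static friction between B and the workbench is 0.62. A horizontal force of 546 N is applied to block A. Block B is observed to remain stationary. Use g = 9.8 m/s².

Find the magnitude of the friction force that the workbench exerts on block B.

f ≈ 262 N

Normal force at the A–B interface: N₁ = m_A g = 1049 N.
So the A–B interface can sustain at most μ_s N₁ = 314.6 N of static friction.
P = 546 N exceeds that limit, so A slips over B and the interface friction becomes kinetic: f₁ = μ_k N₁ = 0.25×1049 = 262 N.
By Newton's third law B feels 262 N forward from A. With B stationary, the floor's static friction on B balances it: f₂ = 262 N (well within μ_s(m_A+m_B)g = 911.4 N).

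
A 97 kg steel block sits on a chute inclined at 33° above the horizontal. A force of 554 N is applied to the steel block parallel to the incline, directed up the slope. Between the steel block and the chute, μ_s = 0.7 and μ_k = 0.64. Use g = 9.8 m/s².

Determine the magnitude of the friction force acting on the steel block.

The normal reaction is N = m g cos θ = 797.2 N.
The friction needed for equilibrium is m g sin θ − P = 517.7 − 554 = -36.27 N, measured positive up-slope.
The static-friction ceiling is μ_s N = 0.7 × 797.2 = 558.1 N.
Since |-36.27| ≤ 558.1 N, the steel block remains in static equilibrium and friction takes exactly the required value.

f ≈ 36.3 N (down the incline)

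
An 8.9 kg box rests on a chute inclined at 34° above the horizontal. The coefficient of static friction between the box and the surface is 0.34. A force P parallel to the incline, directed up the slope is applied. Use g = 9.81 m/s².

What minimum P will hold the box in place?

The box tends to slide down (tan θ > μ_s), so at the point of impending slip friction acts up-slope at its limit: f = μ_s N.
P is parallel to the surface, so N = m g cos θ = 72.4 N.
Along the incline: P + μ_s N = m g sin θ, so P = 48.8 − 0.34×72.4 = 24.2 N.

P_min ≈ 24.2 N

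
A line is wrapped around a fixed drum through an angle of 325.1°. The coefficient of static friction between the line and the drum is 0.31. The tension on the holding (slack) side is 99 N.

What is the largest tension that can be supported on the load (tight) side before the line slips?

At impending slip the capstan equation gives T₂/T₁ = e^{μβ} with β in radians.
β = 325.1° × π/180 = 5.674 rad.
e^{μβ} = e^{0.31×5.674} = 5.806.
T₂ = T₁ · e^{μβ} = 99 × 5.806 = 575 N.

T_max ≈ 575 N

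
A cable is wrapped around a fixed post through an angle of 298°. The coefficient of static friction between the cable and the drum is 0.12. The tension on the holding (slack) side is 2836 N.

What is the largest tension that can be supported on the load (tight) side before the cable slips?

At impending slip the capstan equation gives T₂/T₁ = e^{μβ} with β in radians.
β = 298° × π/180 = 5.201 rad.
e^{μβ} = e^{0.12×5.201} = 1.867.
T₂ = T₁ · e^{μβ} = 2836 × 1.867 = 5290 N.

T_max ≈ 5290 N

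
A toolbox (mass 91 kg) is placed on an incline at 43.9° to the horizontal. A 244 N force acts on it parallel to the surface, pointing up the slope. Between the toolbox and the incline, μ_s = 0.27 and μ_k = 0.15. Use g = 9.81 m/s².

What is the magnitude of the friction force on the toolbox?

f ≈ 96.5 N (up the incline)

The normal reaction is N = m g cos θ = 643.2 N.
Parallel to the incline, ΣF = 0 gives f = m g sin θ − P = 619 − 244 = 375 N (up-slope positive).
The static-friction ceiling is μ_s N = 0.27 × 643.2 = 173.7 N.
|375| exceeds 173.7 N, so the toolbox slips down-slope; friction is kinetic, f = μ_k N = 0.15×643.2 = 96.5 N.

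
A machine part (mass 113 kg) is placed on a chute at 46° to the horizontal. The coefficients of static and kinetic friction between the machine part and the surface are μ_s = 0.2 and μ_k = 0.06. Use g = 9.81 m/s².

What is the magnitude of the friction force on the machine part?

Normal force: N = m g cos θ = 113 × 9.81 × cos 46° = 770 N.
For equilibrium along the incline, friction must balance the weight component: f = m g sin θ = 797.4 N up the slope.
Static friction can supply at most μ_s N = 154 N.
Since |797.4| > 154 N, static friction cannot hold it; the machine part slides down the incline and kinetic friction applies: f = μ_k N = 0.06 × 770 = 46.2 N.

f ≈ 46.2 N (up the incline)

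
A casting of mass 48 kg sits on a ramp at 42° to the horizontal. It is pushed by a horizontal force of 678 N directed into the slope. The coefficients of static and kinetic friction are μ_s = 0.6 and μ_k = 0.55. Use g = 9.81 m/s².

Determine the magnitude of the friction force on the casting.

f ≈ 189 N (down the incline)

Resolve perpendicular to the incline: N = m g cos θ + P sin θ = 48×9.81×cos 42° + 678×sin 42° = 803.6 N.
Along the incline, the net driving force (taking up-slope positive) is P cos θ − m g sin θ = 503.9 − 315.1 = 188.8 N, so equilibrium requires friction f = -188.8 N (down-slope).
The limit of static friction is μ_s N = 482.2 N.
Since 188.8 N is within the 482.2 N limit, the casting stays put and friction is exactly 189 N.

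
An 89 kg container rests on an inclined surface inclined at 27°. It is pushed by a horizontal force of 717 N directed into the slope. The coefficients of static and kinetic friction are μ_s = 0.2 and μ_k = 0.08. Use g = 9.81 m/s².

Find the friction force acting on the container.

f ≈ 88.3 N (down the incline)

Normal direction: N = m g cos θ + P sin θ = 1103 N.
Along the incline, the net driving force (taking up-slope positive) is P cos θ − m g sin θ = 638.9 − 396.4 = 242.5 N, so equilibrium requires friction f = -242.5 N (down-slope).
The limit of static friction is μ_s N = 220.7 N.
|f_req| = 242.5 > 220.7 N → the container slides up the incline; f = μ_k N = 0.08 × 1103 = 88.3 N.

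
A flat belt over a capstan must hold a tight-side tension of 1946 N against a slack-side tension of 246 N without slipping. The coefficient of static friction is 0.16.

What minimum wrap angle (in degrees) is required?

β_min ≈ 741°

T₂/T₁ = e^{μβ} → β = ln(T₂/T₁)/μ.
β = ln(1946/246)/0.16 = 2.068/0.16 = 12.93 rad.
In degrees: β = 12.93 × 180/π = 741°.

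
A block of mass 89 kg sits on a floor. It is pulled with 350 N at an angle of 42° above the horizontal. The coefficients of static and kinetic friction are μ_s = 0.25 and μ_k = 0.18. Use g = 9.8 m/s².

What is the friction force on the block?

f ≈ 115 N

Vertical equilibrium gives N = m g − P sin α = 638 N.
Horizontally, friction must balance P cos α = 260.1 N.
μ_s N = 0.25 × 638 = 159.5 N.
The required friction exceeds μ_s N, so the block moves and f = μ_k N = 115 N.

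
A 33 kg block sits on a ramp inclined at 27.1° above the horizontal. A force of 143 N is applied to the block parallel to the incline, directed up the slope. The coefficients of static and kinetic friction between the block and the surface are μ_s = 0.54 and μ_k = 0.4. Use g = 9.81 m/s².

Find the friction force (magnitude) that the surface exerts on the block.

f ≈ 4.47 N (up the incline)

Normal force: N = m g cos θ = 33 × 9.81 × cos 27.1° = 288.2 N.
The friction needed for equilibrium is m g sin θ − P = 147.5 − 143 = 4.474 N, measured positive up-slope.
Static friction can supply at most μ_s N = 155.6 N.
Since |4.474| ≤ 155.6 N, the block remains in static equilibrium and friction takes exactly the required value.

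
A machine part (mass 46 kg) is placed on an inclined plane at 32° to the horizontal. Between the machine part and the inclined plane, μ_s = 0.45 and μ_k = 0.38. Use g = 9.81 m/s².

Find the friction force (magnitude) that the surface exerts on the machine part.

f ≈ 145 N (up the incline)

Perpendicular to the surface, N = m g cos θ = 46·9.81·cos 32° = 382.7 N.
Along the slope the weight component is m g sin θ = 239.1 N; friction must supply exactly this, acting up-slope.
Static friction can supply at most μ_s N = 172.2 N.
Since |239.1| > 172.2 N, static friction cannot hold it; the machine part slides down the incline and kinetic friction applies: f = μ_k N = 0.38 × 382.7 = 145 N.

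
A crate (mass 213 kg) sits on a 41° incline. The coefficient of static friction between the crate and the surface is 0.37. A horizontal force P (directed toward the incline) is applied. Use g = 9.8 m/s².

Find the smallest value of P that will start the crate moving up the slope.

P ≈ 3810 N

At impending motion up the slope, friction acts down-slope at its limit: f = μ_s N.
Perpendicular to the incline: N = m g cos θ + P sin θ.
Along the incline: P cos θ = m g sin θ + μ_s N = m g sin θ + μ_s (m g cos θ + P sin θ).
Solving, P (cos θ − μ_s sin θ) = m g (sin θ + μ_s cos θ), so P = 213×9.8×(sin 41° + 0.37 cos 41°)/(cos 41° − 0.37 sin 41°) = 2090×0.9353/0.512 = 3810 N.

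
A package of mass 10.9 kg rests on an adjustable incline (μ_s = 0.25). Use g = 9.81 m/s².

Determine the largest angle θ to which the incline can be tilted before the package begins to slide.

θ_max ≈ 14°

At the slip threshold, m g sin θ = μ_s · m g cos θ, so tan θ = μ_s.
θ_max = arctan(0.25) = 14°.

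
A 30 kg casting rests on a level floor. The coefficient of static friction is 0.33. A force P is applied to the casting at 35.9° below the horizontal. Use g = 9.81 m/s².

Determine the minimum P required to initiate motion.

N = m g + P sin α (the push presses the casting into the level floor).
At impending slip, P cos α = μ_s N = μ_s (m g + P sin α).
Solving: P (cos α − μ_s sin α) = μ_s m g → P = 0.33×294/(cos 35.9° − 0.33 sin 35.9°) = 97.1/0.6165 = 158 N.

P ≈ 158 N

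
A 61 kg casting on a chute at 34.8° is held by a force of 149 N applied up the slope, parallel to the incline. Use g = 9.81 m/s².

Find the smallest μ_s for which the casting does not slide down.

N = m g cos θ = 491.4 N.
Friction must make up the shortfall along the incline: f = m g sin θ − P = 341.5 − 149 = 192.5 N.
At the threshold f = μ_s N, so μ_s,min = 192.5/491.4 = 0.392.

μ_s,min ≈ 0.392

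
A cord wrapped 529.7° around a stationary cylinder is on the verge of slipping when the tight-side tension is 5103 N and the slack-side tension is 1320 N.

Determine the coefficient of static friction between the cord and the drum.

μ ≈ 0.146

T₂/T₁ = e^{μβ} → μ = ln(T₂/T₁)/β.
β = 529.7° = 9.245 rad.
μ = ln(5103/1320)/9.245 = ln(3.866)/9.245 = 0.146.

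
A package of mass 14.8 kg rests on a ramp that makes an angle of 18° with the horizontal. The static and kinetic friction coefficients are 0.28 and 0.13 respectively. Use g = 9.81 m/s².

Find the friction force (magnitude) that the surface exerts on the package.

Perpendicular to the surface, N = m g cos θ = 14.8·9.81·cos 18° = 138.1 N.
For equilibrium along the incline, friction must balance the weight component: f = m g sin θ = 44.87 N up the slope.
Static friction can supply at most μ_s N = 38.66 N.
|44.87| exceeds 38.66 N, so the package slips down-slope; friction is kinetic, f = μ_k N = 0.13×138.1 = 18 N.

f ≈ 18 N (up the incline)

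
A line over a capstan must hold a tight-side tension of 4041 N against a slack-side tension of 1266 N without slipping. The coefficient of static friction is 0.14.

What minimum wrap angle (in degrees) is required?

T₂/T₁ = e^{μβ} → β = ln(T₂/T₁)/μ.
β = ln(4041/1266)/0.14 = 1.161/0.14 = 8.29 rad.
In degrees: β = 8.29 × 180/π = 475°.

β_min ≈ 475°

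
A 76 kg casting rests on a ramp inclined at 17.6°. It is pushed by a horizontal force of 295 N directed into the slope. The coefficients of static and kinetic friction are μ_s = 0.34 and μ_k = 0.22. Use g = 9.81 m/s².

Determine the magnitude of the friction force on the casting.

f ≈ 55.8 N (down the incline)

Resolve perpendicular to the incline: N = m g cos θ + P sin θ = 76×9.81×cos 17.6° + 295×sin 17.6° = 799.9 N.
Parallel to the incline: P cos θ − m g sin θ = 281.2 − 225.4 = 55.76 N; the friction needed to balance this is 55.76 N acting down the slope.
The limit of static friction is μ_s N = 272 N.
|f_req| = 55.76 ≤ 272 N → the casting is in equilibrium; friction equals the required value.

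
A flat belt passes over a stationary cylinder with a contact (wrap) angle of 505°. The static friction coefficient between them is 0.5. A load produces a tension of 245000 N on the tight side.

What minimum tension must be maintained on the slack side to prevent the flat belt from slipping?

Capstan equation at impending slip: T_tight/T_slack = e^{μβ}.
β = 505° = 8.814 rad; e^{μβ} = e^{0.5×8.814} = 82.02.
T_slack = T_tight / e^{μβ} = 245000 / 82.02 = 2990 N.

T_min ≈ 2990 N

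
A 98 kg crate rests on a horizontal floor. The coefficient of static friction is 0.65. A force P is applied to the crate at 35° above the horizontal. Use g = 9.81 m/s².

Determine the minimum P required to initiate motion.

N = m g − P sin α (the pull lifts the crate).
At impending slip, P cos α = μ_s N = μ_s (m g − P sin α).
Solving: P (cos α + μ_s sin α) = μ_s m g → P = 0.65×961/(cos 35° + 0.65 sin 35°) = 625/1.192 = 524 N.

P ≈ 524 N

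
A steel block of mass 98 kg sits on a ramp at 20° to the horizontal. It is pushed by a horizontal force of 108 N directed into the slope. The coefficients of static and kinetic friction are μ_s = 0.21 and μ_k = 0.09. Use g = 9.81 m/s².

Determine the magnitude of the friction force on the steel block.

Resolve perpendicular to the incline: N = m g cos θ + P sin θ = 98×9.81×cos 20° + 108×sin 20° = 940.3 N.
Along the incline, the net driving force (taking up-slope positive) is P cos θ − m g sin θ = 101.5 − 328.8 = -227.3 N, so equilibrium requires friction f = 227.3 N (up-slope).
The limit of static friction is μ_s N = 197.5 N.
The required 227.3 N exceeds the static limit, so the steel block slides down-slope and f = μ_k N = 0.09×940.3 = 84.6 N.

f ≈ 84.6 N (up the incline)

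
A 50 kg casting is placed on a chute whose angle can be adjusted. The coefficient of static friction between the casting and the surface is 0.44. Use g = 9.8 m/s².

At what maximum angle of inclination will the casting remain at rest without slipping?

At the slip threshold, m g sin θ = μ_s · m g cos θ, so tan θ = μ_s.
θ_max = arctan(0.44) = 23.7°.

θ_max ≈ 23.7°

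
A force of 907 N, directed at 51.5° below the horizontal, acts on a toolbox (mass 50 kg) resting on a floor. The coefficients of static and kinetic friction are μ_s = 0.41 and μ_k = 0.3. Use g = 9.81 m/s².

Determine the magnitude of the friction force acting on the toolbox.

f ≈ 360 N

Vertical equilibrium gives N = m g + P sin α = 1200 N.
For equilibrium, f = P cos α = 907×cos 51.5° = 564.6 N.
μ_s N = 0.41 × 1200 = 492.1 N.
564.6 > 492.1 N → the toolbox slides; f = μ_k N = 0.3×1200 = 360 N.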